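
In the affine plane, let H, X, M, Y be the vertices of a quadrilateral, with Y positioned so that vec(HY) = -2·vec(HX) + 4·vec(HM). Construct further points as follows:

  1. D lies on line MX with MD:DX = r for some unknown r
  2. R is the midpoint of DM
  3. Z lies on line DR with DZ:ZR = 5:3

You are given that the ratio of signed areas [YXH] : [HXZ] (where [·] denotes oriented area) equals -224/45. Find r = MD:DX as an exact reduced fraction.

Work in coordinates with H = (0, 0), X = (1, 0), M = (0, 1), Y = (-2, 4).
1. With MD:DX = r, write λ = r/(r+1) so D = M + λ·(X−M); D is affine-linear in λ
2. R is the midpoint of DM ⇒ R is an affine combination of earlier points and hence also affine-linear in λ
3. Z lies on line DR with DZ:ZR = 5:3 ⇒ Z is an affine combination of earlier points and hence also affine-linear in λ
Every point depending on D is an affine combination of D and λ-independent points, so each such coordinate is linear in λ; the λ² term in each signed area is a multiple of (X−M)×(X−M) = 0, so 2·[YXH] and 2·[HXZ] are each linear in λ. Evaluating at λ=0 and λ=1:
  2·[YXH] = -4,   2·[HXZ] = -11/16·λ + 1
So [YXH]:[HXZ] = (-4) / (-11/16·λ + 1). Setting this equal to -224/45:
  -4 = -224/45·(-11/16·λ + 1)  ⇒  λ = 2/7
Then r = λ/(1−λ) = (2/7)/(5/7) = 2/5. Check: with r = 2/5, D = (2/7, 5/7) and [YXH]:[HXZ] = -224/45 as required.

r = 2/5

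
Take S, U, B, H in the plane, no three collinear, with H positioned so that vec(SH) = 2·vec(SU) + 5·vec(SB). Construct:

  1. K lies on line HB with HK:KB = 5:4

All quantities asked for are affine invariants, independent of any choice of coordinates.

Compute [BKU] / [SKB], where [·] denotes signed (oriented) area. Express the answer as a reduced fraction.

[BKU]:[SKB] = -3

Set S = (0, 0), U = (1, 0), B = (0, 1), H = (2, 5); any affine frame gives the same invariant.
1. K lies on line HB with HK:KB = 5:4 ⇒ K = (8/9, 25/9)
2·[BKU] = -8/3, 2·[SKB] = 8/9
[BKU]:[SKB] = -8/3:8/9 = -3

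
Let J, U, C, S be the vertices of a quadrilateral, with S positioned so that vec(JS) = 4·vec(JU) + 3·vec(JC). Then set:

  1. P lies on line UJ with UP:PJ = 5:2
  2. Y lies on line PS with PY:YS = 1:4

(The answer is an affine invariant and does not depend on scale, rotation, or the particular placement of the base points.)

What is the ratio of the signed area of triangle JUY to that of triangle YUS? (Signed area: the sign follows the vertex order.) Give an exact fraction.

[JUY]:[YUS] = 7/20

Assign J = (0, 0), U = (1, 0), C = (0, 1), S = (4, 3) — the answer is frame-independent, so this choice is without loss of generality.
1. P lies on line UJ with UP:PJ = 5:2 ⇒ P = (2/7, 0)
2. Y lies on line PS with PY:YS = 1:4 ⇒ Y = (36/35, 3/5)
2·[JUY] = 3/5, 2·[YUS] = 12/7
[JUY]:[YUS] = 3/5:12/7 = 7/20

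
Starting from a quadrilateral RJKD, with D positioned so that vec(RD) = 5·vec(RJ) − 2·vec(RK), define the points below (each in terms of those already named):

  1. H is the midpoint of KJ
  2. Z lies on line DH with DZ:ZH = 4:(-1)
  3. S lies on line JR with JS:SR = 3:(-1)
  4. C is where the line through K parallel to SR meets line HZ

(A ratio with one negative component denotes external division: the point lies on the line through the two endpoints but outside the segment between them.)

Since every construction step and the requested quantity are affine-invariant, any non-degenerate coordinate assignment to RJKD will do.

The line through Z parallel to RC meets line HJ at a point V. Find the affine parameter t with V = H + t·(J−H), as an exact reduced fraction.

Work in coordinates with R = (0, 0), J = (1, 0), K = (0, 1), D = (5, -2).
1. H is the midpoint of KJ ⇒ H = (1/2, 1/2)
2. Z lies on line DH with DZ:ZH = 4:(-1) ⇒ Z = (-1, 4/3)
3. S lies on line JR with JS:SR = 3:(-1) ⇒ S = (-1/2, 0)
4. C is where the line through K parallel to SR meets line HZ ⇒ C = (-2/5, 1)
through Z parallel to RC: direction (-2/5, 1); meets HJ at V = (-13/9, 22/9)
V = H + t·(J−H) with t = -35/9

t = -35/9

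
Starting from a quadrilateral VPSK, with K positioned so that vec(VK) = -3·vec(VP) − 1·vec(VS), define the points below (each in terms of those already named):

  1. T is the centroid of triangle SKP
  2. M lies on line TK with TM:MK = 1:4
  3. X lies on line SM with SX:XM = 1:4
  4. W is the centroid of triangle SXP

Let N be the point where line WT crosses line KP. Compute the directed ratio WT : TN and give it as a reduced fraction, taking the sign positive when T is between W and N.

WT:TN = 64/75

Work in coordinates with V = (0, 0), P = (1, 0), S = (0, 1), K = (-3, -1).
1. T is the centroid of triangle SKP ⇒ T = (-2/3, 0)
2. M lies on line TK with TM:MK = 1:4 ⇒ M = (-17/15, -1/5)
3. X lies on line SM with SX:XM = 1:4 ⇒ X = (-17/75, 19/25)
4. W is the centroid of triangle SXP ⇒ W = (58/225, 44/75)
line WT meets KP at N = (-7/4, -11/16)
T = W + t·(N−W) with t = 64/139, so WT:TN = 64/139:75/139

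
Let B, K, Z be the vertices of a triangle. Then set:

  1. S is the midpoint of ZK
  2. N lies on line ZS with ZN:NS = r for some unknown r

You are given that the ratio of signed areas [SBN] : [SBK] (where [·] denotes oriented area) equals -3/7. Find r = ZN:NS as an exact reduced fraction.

Work in coordinates with B = (0, 0), K = (1, 0), Z = (0, 1).
1. S is the midpoint of ZK ⇒ S = (1/2, 1/2)
2. With ZN:NS = r, write λ = r/(r+1) so N = Z + λ·(S−Z); N is affine-linear in λ
Every point depending on N is an affine combination of N and λ-independent points, so each such coordinate is linear in λ; the λ² term in each signed area is a multiple of (S−Z)×(S−Z) = 0, so 2·[SBN] and 2·[SBK] are each linear in λ. Evaluating at λ=0 and λ=1:
  2·[SBN] = 1/2·λ − 1/2,   2·[SBK] = 1/2
So [SBN]:[SBK] = (1/2·λ − 1/2) / (1/2). Setting this equal to -3/7:
  1/2·λ − 1/2 = -3/7·(1/2)  ⇒  λ = 4/7
Then r = λ/(1−λ) = (4/7)/(3/7) = 4/3. Check: with r = 4/3, N = (2/7, 5/7) and [SBN]:[SBK] = -3/7 as required.

r = 4/3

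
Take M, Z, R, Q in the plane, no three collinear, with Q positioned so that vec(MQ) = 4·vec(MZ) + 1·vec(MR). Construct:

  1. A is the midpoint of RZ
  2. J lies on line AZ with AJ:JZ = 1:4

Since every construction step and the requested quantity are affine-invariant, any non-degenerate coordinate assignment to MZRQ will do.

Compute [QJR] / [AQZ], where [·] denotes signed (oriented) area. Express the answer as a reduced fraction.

[QJR]:[AQZ] = 6/5

Assign M = (0, 0), Z = (1, 0), R = (0, 1), Q = (4, 1) — the answer is frame-independent, so this choice is without loss of generality.
1. A is the midpoint of RZ ⇒ A = (1/2, 1/2)
2. J lies on line AZ with AJ:JZ = 1:4 ⇒ J = (3/5, 2/5)
2·[QJR] = -12/5, 2·[AQZ] = -2
[QJR]:[AQZ] = -12/5:-2 = 6/5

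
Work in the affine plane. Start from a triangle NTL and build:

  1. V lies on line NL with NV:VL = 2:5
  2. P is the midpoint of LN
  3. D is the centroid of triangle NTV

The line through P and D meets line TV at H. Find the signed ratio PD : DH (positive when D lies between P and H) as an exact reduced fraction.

PD:DH = -13/4

Assign N = (0, 0), T = (1, 0), L = (0, 1) — the answer is frame-independent, so this choice is without loss of generality.
1. V lies on line NL with NV:VL = 2:5 ⇒ V = (0, 2/7)
2. P is the midpoint of LN ⇒ P = (0, 1/2)
3. D is the centroid of triangle NTV ⇒ D = (1/3, 2/21)
line PD meets TV at H = (3/13, 20/91)
D = P + t·(H−P) with t = 13/9, so PD:DH = 13/9:-4/9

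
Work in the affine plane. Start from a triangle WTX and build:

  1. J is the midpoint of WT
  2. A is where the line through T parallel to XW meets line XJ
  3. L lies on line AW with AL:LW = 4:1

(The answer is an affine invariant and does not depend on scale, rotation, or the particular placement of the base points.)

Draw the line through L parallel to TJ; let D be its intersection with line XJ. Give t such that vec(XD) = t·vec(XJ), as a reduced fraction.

Set W = (0, 0), T = (1, 0), X = (0, 1); any affine frame gives the same invariant.
1. J is the midpoint of WT ⇒ J = (1/2, 0)
2. A is where the line through T parallel to XW meets line XJ ⇒ A = (1, -1)
3. L lies on line AW with AL:LW = 4:1 ⇒ L = (1/5, -1/5)
through L parallel to TJ: direction (-1/2, 0); meets XJ at D = (3/5, -1/5)
D = X + t·(J−X) with t = 6/5

t = 6/5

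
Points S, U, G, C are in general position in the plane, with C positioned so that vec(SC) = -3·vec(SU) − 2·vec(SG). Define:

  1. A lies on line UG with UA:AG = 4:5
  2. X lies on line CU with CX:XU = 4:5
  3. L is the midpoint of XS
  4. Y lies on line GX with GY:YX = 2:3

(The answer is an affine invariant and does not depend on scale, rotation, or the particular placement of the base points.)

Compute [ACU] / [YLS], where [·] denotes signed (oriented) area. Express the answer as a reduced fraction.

Set S = (0, 0), U = (1, 0), G = (0, 1), C = (-3, -2); any affine frame gives the same invariant.
1. A lies on line UG with UA:AG = 4:5 ⇒ A = (5/9, 4/9)
2. X lies on line CU with CX:XU = 4:5 ⇒ X = (-11/9, -10/9)
3. L is the midpoint of XS ⇒ L = (-11/18, -5/9)
4. Y lies on line GX with GY:YX = 2:3 ⇒ Y = (-22/45, 7/45)
2·[ACU] = 8/3, 2·[YLS] = 11/30
[ACU]:[YLS] = 8/3:11/30 = 80/11

[ACU]:[YLS] = 80/11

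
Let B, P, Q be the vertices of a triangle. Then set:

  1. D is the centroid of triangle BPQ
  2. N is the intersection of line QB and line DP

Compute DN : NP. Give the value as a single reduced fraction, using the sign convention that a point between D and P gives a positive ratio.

Choose coordinates B = (0, 0), P = (1, 0), Q = (0, 1).
1. D is the centroid of triangle BPQ ⇒ D = (1/3, 1/3)
2. N is the intersection of line QB and line DP ⇒ N = (0, 1/2)
N = D + t·(P−D) with t = -1/2, so DN:NP = t:(1−t) = -1/2:3/2

DN:NP = -1/3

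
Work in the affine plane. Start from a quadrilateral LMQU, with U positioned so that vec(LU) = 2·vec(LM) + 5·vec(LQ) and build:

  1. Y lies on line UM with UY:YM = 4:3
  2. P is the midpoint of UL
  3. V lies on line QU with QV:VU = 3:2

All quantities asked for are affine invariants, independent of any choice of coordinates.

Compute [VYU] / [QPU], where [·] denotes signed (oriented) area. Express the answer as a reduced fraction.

Choose coordinates L = (0, 0), M = (1, 0), Q = (0, 1), U = (2, 5).
1. Y lies on line UM with UY:YM = 4:3 ⇒ Y = (10/7, 15/7)
2. P is the midpoint of UL ⇒ P = (1, 5/2)
3. V lies on line QU with QV:VU = 3:2 ⇒ V = (6/5, 17/5)
2·[VYU] = 48/35, 2·[QPU] = 1
[VYU]:[QPU] = 48/35:1 = 48/35

[VYU]:[QPU] = 48/35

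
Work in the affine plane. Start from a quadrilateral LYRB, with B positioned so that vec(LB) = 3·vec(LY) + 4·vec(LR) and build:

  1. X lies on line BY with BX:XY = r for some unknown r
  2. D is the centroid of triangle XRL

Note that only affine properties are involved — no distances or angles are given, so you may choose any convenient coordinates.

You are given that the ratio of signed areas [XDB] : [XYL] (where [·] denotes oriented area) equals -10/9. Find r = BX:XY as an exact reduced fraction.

Work in coordinates with L = (0, 0), Y = (1, 0), R = (0, 1), B = (3, 4).
1. With BX:XY = r, write λ = r/(r+1) so X = B + λ·(Y−B); X is affine-linear in λ
2. D is the centroid of triangle XRL ⇒ D is an affine combination of earlier points and hence also affine-linear in λ
Every point depending on X is an affine combination of X and λ-independent points, so each such coordinate is linear in λ; the λ² term in each signed area is a multiple of (Y−B)×(Y−B) = 0, so 2·[XDB] and 2·[XYL] are each linear in λ. Evaluating at λ=0 and λ=1:
  2·[XDB] = -10/3·λ,   2·[XYL] = 4·λ − 4
So [XDB]:[XYL] = (-10/3·λ) / (4·λ − 4). Setting this equal to -10/9:
  -10/3·λ = -10/9·(4·λ − 4)  ⇒  λ = 4
Then r = λ/(1−λ) = (4)/(-3) = -4/3. Check: with r = -4/3, X = (-5, -12) and [XDB]:[XYL] = -10/9 as required.

r = -4/3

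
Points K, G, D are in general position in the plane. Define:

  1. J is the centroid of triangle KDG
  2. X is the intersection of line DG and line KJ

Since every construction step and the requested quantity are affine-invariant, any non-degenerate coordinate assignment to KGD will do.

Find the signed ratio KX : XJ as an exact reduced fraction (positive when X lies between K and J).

Choose coordinates K = (0, 0), G = (1, 0), D = (0, 1).
1. J is the centroid of triangle KDG ⇒ J = (1/3, 1/3)
2. X is the intersection of line DG and line KJ ⇒ X = (1/2, 1/2)
X = K + t·(J−K) with t = 3/2, so KX:XJ = t:(1−t) = 3/2:-1/2

KX:XJ = -3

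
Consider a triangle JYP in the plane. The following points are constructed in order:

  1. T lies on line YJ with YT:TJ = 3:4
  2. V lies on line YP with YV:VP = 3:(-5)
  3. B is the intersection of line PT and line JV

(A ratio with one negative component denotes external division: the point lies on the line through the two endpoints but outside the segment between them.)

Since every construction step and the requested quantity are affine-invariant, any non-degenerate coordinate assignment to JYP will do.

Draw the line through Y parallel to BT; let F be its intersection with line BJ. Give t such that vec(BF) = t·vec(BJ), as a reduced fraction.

t = -3/4

Assign J = (0, 0), Y = (1, 0), P = (0, 1) — the answer is frame-independent, so this choice is without loss of generality.
1. T lies on line YJ with YT:TJ = 3:4 ⇒ T = (4/7, 0)
2. V lies on line YP with YV:VP = 3:(-5) ⇒ V = (5/2, -3/2)
3. B is the intersection of line PT and line JV ⇒ B = (20/23, -12/23)
through Y parallel to BT: direction (-48/161, 12/23); meets BJ at F = (35/23, -21/23)
F = B + t·(J−B) with t = -3/4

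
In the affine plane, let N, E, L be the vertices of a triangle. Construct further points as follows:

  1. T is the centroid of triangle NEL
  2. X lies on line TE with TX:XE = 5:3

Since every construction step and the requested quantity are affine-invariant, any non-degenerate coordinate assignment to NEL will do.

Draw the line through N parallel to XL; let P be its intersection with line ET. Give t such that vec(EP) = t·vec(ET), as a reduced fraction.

t = 21/8

Assign N = (0, 0), E = (1, 0), L = (0, 1) — the answer is frame-independent, so this choice is without loss of generality.
1. T is the centroid of triangle NEL ⇒ T = (1/3, 1/3)
2. X lies on line TE with TX:XE = 5:3 ⇒ X = (3/4, 1/8)
through N parallel to XL: direction (-3/4, 7/8); meets ET at P = (-3/4, 7/8)
P = E + t·(T−E) with t = 21/8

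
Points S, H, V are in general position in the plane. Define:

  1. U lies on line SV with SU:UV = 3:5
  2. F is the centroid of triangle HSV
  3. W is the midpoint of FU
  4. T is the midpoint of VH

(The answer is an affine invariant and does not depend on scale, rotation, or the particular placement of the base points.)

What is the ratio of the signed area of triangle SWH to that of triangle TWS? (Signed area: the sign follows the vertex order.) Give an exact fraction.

[SWH]:[TWS] = -34/9

Assign S = (0, 0), H = (1, 0), V = (0, 1) — the answer is frame-independent, so this choice is without loss of generality.
1. U lies on line SV with SU:UV = 3:5 ⇒ U = (0, 3/8)
2. F is the centroid of triangle HSV ⇒ F = (1/3, 1/3)
3. W is the midpoint of FU ⇒ W = (1/6, 17/48)
4. T is the midpoint of VH ⇒ T = (1/2, 1/2)
2·[SWH] = -17/48, 2·[TWS] = 3/32
[SWH]:[TWS] = -17/48:3/32 = -34/9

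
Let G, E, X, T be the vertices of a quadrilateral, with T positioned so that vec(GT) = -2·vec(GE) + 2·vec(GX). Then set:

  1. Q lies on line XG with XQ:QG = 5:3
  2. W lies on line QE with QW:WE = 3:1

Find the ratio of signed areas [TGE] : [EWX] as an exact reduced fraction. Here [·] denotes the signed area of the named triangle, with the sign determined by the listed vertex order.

Choose coordinates G = (0, 0), E = (1, 0), X = (0, 1), T = (-2, 2).
1. Q lies on line XG with XQ:QG = 5:3 ⇒ Q = (0, 3/8)
2. W lies on line QE with QW:WE = 3:1 ⇒ W = (3/4, 3/32)
2·[TGE] = 2, 2·[EWX] = -5/32
[TGE]:[EWX] = 2:-5/32 = -64/5

[TGE]:[EWX] = -64/5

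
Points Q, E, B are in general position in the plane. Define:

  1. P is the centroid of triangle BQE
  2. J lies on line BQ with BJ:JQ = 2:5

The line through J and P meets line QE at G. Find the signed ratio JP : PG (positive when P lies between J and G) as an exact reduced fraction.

Work in coordinates with Q = (0, 0), E = (1, 0), B = (0, 1).
1. P is the centroid of triangle BQE ⇒ P = (1/3, 1/3)
2. J lies on line BQ with BJ:JQ = 2:5 ⇒ J = (0, 5/7)
line JP meets QE at G = (5/8, 0)
P = J + t·(G−J) with t = 8/15, so JP:PG = 8/15:7/15

JP:PG = 8/7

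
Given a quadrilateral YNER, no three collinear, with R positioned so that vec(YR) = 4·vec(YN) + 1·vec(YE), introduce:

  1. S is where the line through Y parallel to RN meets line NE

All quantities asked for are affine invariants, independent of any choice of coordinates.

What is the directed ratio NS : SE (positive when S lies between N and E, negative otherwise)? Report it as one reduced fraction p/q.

Set Y = (0, 0), N = (1, 0), E = (0, 1), R = (4, 1); any affine frame gives the same invariant.
1. S is where the line through Y parallel to RN meets line NE ⇒ S = (3/4, 1/4)
S = N + t·(E−N) with t = 1/4, so NS:SE = t:(1−t) = 1/4:3/4

NS:SE = 1/3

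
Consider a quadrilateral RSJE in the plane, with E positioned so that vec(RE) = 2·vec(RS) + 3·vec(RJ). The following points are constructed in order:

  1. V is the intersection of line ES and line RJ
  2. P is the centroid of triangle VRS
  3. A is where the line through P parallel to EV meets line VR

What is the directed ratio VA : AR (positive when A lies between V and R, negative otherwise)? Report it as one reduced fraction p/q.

Choose coordinates R = (0, 0), S = (1, 0), J = (0, 1), E = (2, 3).
1. V is the intersection of line ES and line RJ ⇒ V = (0, -3)
2. P is the centroid of triangle VRS ⇒ P = (1/3, -1)
3. A is where the line through P parallel to EV meets line VR ⇒ A = (0, -2)
A = V + t·(R−V) with t = 1/3, so VA:AR = t:(1−t) = 1/3:2/3

VA:AR = 1/2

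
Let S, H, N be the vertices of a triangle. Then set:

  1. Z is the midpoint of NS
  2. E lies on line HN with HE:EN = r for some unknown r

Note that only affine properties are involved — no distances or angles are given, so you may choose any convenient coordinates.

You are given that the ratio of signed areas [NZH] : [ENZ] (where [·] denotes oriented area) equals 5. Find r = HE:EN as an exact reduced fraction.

Set S = (0, 0), H = (1, 0), N = (0, 1); any affine frame gives the same invariant.
1. Z is the midpoint of NS ⇒ Z = (0, 1/2)
2. With HE:EN = r, write λ = r/(r+1) so E = H + λ·(N−H); E is affine-linear in λ
Every point depending on E is an affine combination of E and λ-independent points, so each such coordinate is linear in λ; the λ² term in each signed area is a multiple of (N−H)×(N−H) = 0, so 2·[NZH] and 2·[ENZ] are each linear in λ. Evaluating at λ=0 and λ=1:
  2·[NZH] = 1/2,   2·[ENZ] = -1/2·λ + 1/2
So [NZH]:[ENZ] = (1/2) / (-1/2·λ + 1/2). Setting this equal to 5:
  1/2 = 5·(-1/2·λ + 1/2)  ⇒  λ = 4/5
Then r = λ/(1−λ) = (4/5)/(1/5) = 4. Check: with r = 4, E = (1/5, 4/5) and [NZH]:[ENZ] = 5 as required.

r = 4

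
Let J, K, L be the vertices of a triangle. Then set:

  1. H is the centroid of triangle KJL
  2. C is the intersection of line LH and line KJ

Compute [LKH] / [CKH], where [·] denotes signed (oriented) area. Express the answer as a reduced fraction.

[LKH]:[CKH] = -2

Work in coordinates with J = (0, 0), K = (1, 0), L = (0, 1).
1. H is the centroid of triangle KJL ⇒ H = (1/3, 1/3)
2. C is the intersection of line LH and line KJ ⇒ C = (1/2, 0)
2·[LKH] = -1/3, 2·[CKH] = 1/6
[LKH]:[CKH] = -1/3:1/6 = -2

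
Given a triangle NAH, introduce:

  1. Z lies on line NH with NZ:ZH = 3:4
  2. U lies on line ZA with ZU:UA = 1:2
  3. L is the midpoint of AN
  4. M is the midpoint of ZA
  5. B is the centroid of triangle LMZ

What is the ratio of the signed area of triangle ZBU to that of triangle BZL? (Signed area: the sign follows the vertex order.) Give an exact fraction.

Work in coordinates with N = (0, 0), A = (1, 0), H = (0, 1).
1. Z lies on line NH with NZ:ZH = 3:4 ⇒ Z = (0, 3/7)
2. U lies on line ZA with ZU:UA = 1:2 ⇒ U = (1/3, 2/7)
3. L is the midpoint of AN ⇒ L = (1/2, 0)
4. M is the midpoint of ZA ⇒ M = (1/2, 3/14)
5. B is the centroid of triangle LMZ ⇒ B = (1/3, 3/14)
2·[ZBU] = 1/42, 2·[BZL] = 1/28
[ZBU]:[BZL] = 1/42:1/28 = 2/3

[ZBU]:[BZL] = 2/3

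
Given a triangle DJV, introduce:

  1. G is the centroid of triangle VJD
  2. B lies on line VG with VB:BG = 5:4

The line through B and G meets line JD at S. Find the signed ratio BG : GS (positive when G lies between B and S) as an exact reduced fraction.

Assign D = (0, 0), J = (1, 0), V = (0, 1) — the answer is frame-independent, so this choice is without loss of generality.
1. G is the centroid of triangle VJD ⇒ G = (1/3, 1/3)
2. B lies on line VG with VB:BG = 5:4 ⇒ B = (5/27, 17/27)
line BG meets JD at S = (1/2, 0)
G = B + t·(S−B) with t = 8/17, so BG:GS = 8/17:9/17

BG:GS = 8/9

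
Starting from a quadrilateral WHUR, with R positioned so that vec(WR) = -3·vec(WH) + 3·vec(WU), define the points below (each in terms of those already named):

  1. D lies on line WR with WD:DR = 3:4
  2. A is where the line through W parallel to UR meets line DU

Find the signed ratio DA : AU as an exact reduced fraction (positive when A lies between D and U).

DA:AU = -3/7

Assign W = (0, 0), H = (1, 0), U = (0, 1), R = (-3, 3) — the answer is frame-independent, so this choice is without loss of generality.
1. D lies on line WR with WD:DR = 3:4 ⇒ D = (-9/7, 9/7)
2. A is where the line through W parallel to UR meets line DU ⇒ A = (-9/4, 3/2)
A = D + t·(U−D) with t = -3/4, so DA:AU = t:(1−t) = -3/4:7/4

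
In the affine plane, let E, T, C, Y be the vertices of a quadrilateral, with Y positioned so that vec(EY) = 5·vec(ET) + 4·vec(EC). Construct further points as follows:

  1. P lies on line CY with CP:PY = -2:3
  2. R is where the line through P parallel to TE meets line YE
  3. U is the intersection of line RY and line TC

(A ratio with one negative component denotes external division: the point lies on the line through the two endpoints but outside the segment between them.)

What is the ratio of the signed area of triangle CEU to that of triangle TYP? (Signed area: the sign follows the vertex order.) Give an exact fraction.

Assign E = (0, 0), T = (1, 0), C = (0, 1), Y = (5, 4) — the answer is frame-independent, so this choice is without loss of generality.
1. P lies on line CY with CP:PY = -2:3 ⇒ P = (-10, -5)
2. R is where the line through P parallel to TE meets line YE ⇒ R = (-25/4, -5)
3. U is the intersection of line RY and line TC ⇒ U = (5/9, 4/9)
2·[CEU] = 5/9, 2·[TYP] = 24
[CEU]:[TYP] = 5/9:24 = 5/216

[CEU]:[TYP] = 5/216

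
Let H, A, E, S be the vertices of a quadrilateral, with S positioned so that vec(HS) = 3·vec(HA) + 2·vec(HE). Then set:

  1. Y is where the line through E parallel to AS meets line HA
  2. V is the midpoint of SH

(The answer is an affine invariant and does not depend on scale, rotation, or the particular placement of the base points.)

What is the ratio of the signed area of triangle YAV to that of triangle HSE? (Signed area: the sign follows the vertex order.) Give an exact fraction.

[YAV]:[HSE] = 2/3

Work in coordinates with H = (0, 0), A = (1, 0), E = (0, 1), S = (3, 2).
1. Y is where the line through E parallel to AS meets line HA ⇒ Y = (-1, 0)
2. V is the midpoint of SH ⇒ V = (3/2, 1)
2·[YAV] = 2, 2·[HSE] = 3
[YAV]:[HSE] = 2:3 = 2/3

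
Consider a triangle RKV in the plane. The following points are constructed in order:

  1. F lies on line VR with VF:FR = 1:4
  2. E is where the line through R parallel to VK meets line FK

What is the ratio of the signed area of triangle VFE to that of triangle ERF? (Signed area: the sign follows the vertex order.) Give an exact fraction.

[VFE]:[ERF] = -1/4

Work in coordinates with R = (0, 0), K = (1, 0), V = (0, 1).
1. F lies on line VR with VF:FR = 1:4 ⇒ F = (0, 4/5)
2. E is where the line through R parallel to VK meets line FK ⇒ E = (-4, 4)
2·[VFE] = -4/5, 2·[ERF] = 16/5
[VFE]:[ERF] = -4/5:16/5 = -1/4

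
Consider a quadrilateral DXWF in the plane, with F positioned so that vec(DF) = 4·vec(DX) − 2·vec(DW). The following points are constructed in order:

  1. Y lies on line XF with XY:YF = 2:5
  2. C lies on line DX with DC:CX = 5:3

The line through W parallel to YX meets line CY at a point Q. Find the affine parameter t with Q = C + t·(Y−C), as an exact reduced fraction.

Work in coordinates with D = (0, 0), X = (1, 0), W = (0, 1), F = (4, -2).
1. Y lies on line XF with XY:YF = 2:5 ⇒ Y = (13/7, -4/7)
2. C lies on line DX with DC:CX = 5:3 ⇒ C = (5/8, 0)
through W parallel to YX: direction (-6/7, 4/7); meets CY at Q = (7/2, -4/3)
Q = C + t·(Y−C) with t = 7/3

t = 7/3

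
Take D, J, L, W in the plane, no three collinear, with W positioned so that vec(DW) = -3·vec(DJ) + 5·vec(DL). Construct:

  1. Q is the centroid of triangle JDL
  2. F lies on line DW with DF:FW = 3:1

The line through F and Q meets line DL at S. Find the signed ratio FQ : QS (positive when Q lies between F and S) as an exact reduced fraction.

Assign D = (0, 0), J = (1, 0), L = (0, 1), W = (-3, 5) — the answer is frame-independent, so this choice is without loss of generality.
1. Q is the centroid of triangle JDL ⇒ Q = (1/3, 1/3)
2. F lies on line DW with DF:FW = 3:1 ⇒ F = (-9/4, 15/4)
line FQ meets DL at S = (0, 24/31)
Q = F + t·(S−F) with t = 31/27, so FQ:QS = 31/27:-4/27

FQ:QS = -31/4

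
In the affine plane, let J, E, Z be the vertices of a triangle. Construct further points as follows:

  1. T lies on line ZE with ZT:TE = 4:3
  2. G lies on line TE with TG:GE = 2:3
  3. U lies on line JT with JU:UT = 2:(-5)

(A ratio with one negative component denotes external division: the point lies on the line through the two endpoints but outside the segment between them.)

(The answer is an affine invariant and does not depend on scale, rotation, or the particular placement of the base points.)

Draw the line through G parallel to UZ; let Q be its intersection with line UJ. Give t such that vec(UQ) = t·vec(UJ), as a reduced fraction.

t = 13/4

Set J = (0, 0), E = (1, 0), Z = (0, 1); any affine frame gives the same invariant.
1. T lies on line ZE with ZT:TE = 4:3 ⇒ T = (4/7, 3/7)
2. G lies on line TE with TG:GE = 2:3 ⇒ G = (26/35, 9/35)
3. U lies on line JT with JU:UT = 2:(-5) ⇒ U = (-8/21, -2/7)
through G parallel to UZ: direction (8/21, 9/7); meets UJ at Q = (6/7, 9/14)
Q = U + t·(J−U) with t = 13/4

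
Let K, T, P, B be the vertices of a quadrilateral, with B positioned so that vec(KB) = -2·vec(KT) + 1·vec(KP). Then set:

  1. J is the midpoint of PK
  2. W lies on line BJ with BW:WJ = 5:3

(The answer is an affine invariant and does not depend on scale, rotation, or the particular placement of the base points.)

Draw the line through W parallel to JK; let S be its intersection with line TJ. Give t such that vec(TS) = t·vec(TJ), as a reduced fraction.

Choose coordinates K = (0, 0), T = (1, 0), P = (0, 1), B = (-2, 1).
1. J is the midpoint of PK ⇒ J = (0, 1/2)
2. W lies on line BJ with BW:WJ = 5:3 ⇒ W = (-3/4, 11/16)
through W parallel to JK: direction (0, -1/2); meets TJ at S = (-3/4, 7/8)
S = T + t·(J−T) with t = 7/4

t = 7/4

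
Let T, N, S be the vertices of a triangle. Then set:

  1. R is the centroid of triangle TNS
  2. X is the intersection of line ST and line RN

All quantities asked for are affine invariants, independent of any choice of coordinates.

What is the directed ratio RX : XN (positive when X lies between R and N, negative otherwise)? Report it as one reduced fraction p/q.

Choose coordinates T = (0, 0), N = (1, 0), S = (0, 1).
1. R is the centroid of triangle TNS ⇒ R = (1/3, 1/3)
2. X is the intersection of line ST and line RN ⇒ X = (0, 1/2)
X = R + t·(N−R) with t = -1/2, so RX:XN = t:(1−t) = -1/2:3/2

RX:XN = -1/3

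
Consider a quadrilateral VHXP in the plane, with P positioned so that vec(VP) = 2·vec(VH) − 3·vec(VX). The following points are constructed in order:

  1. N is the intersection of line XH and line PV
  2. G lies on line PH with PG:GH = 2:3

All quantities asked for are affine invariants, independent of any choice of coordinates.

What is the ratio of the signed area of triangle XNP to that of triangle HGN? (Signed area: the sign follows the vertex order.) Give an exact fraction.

[XNP]:[HGN] = -10/9

Assign V = (0, 0), H = (1, 0), X = (0, 1), P = (2, -3) — the answer is frame-independent, so this choice is without loss of generality.
1. N is the intersection of line XH and line PV ⇒ N = (-2, 3)
2. G lies on line PH with PG:GH = 2:3 ⇒ G = (8/5, -9/5)
2·[XNP] = 4, 2·[HGN] = -18/5
[XNP]:[HGN] = 4:-18/5 = -10/9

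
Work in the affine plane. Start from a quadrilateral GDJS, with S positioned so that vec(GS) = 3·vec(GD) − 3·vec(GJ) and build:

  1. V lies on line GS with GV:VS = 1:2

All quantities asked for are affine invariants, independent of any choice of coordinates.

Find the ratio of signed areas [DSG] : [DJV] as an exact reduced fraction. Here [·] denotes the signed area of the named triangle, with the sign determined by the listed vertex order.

[DSG]:[DJV] = -3

Assign G = (0, 0), D = (1, 0), J = (0, 1), S = (3, -3) — the answer is frame-independent, so this choice is without loss of generality.
1. V lies on line GS with GV:VS = 1:2 ⇒ V = (1, -1)
2·[DSG] = -3, 2·[DJV] = 1
[DSG]:[DJV] = -3:1 = -3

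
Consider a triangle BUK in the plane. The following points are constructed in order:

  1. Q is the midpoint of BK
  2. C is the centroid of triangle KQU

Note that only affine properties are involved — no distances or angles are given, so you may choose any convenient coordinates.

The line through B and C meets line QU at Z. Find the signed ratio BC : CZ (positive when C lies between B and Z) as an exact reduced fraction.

BC:CZ = -4

Work in coordinates with B = (0, 0), U = (1, 0), K = (0, 1).
1. Q is the midpoint of BK ⇒ Q = (0, 1/2)
2. C is the centroid of triangle KQU ⇒ C = (1/3, 1/2)
line BC meets QU at Z = (1/4, 3/8)
C = B + t·(Z−B) with t = 4/3, so BC:CZ = 4/3:-1/3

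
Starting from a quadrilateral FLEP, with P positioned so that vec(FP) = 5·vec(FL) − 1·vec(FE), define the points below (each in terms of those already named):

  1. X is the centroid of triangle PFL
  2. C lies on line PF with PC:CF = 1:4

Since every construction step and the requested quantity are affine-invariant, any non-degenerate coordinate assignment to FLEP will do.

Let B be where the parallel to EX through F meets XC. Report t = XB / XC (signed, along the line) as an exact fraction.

Set F = (0, 0), L = (1, 0), E = (0, 1), P = (5, -1); any affine frame gives the same invariant.
1. X is the centroid of triangle PFL ⇒ X = (2, -1/3)
2. C lies on line PF with PC:CF = 1:4 ⇒ C = (4, -4/5)
through F parallel to EX: direction (2, -4/3); meets XC at B = (-4/13, 8/39)
B = X + t·(C−X) with t = -15/13

t = -15/13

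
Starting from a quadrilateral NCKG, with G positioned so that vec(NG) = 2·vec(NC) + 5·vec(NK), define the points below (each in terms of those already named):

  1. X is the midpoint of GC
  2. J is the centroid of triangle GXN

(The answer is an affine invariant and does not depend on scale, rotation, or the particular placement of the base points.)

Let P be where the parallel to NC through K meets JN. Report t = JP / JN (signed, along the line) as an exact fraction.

t = 3/5

Work in coordinates with N = (0, 0), C = (1, 0), K = (0, 1), G = (2, 5).
1. X is the midpoint of GC ⇒ X = (3/2, 5/2)
2. J is the centroid of triangle GXN ⇒ J = (7/6, 5/2)
through K parallel to NC: direction (1, 0); meets JN at P = (7/15, 1)
P = J + t·(N−J) with t = 3/5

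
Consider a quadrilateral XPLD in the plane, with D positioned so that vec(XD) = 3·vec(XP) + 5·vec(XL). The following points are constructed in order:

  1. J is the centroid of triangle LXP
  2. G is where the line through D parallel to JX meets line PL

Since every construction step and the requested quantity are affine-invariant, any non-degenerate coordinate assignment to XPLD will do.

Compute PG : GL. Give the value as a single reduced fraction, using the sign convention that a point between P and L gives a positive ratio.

PG:GL = -3

Work in coordinates with X = (0, 0), P = (1, 0), L = (0, 1), D = (3, 5).
1. J is the centroid of triangle LXP ⇒ J = (1/3, 1/3)
2. G is where the line through D parallel to JX meets line PL ⇒ G = (-1/2, 3/2)
G = P + t·(L−P) with t = 3/2, so PG:GL = t:(1−t) = 3/2:-1/2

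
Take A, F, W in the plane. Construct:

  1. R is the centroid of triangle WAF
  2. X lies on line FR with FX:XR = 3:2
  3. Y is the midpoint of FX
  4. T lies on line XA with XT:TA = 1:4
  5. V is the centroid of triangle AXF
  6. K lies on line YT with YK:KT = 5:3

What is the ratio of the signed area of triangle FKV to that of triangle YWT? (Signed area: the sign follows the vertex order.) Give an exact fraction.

Set A = (0, 0), F = (1, 0), W = (0, 1); any affine frame gives the same invariant.
1. R is the centroid of triangle WAF ⇒ R = (1/3, 1/3)
2. X lies on line FR with FX:XR = 3:2 ⇒ X = (3/5, 1/5)
3. Y is the midpoint of FX ⇒ Y = (4/5, 1/10)
4. T lies on line XA with XT:TA = 1:4 ⇒ T = (12/25, 4/25)
5. V is the centroid of triangle AXF ⇒ V = (8/15, 1/15)
6. K lies on line YT with YK:KT = 5:3 ⇒ K = (3/5, 11/80)
2·[FKV] = 3/80, 2·[YWT] = 6/25
[FKV]:[YWT] = 3/80:6/25 = 5/32

[FKV]:[YWT] = 5/32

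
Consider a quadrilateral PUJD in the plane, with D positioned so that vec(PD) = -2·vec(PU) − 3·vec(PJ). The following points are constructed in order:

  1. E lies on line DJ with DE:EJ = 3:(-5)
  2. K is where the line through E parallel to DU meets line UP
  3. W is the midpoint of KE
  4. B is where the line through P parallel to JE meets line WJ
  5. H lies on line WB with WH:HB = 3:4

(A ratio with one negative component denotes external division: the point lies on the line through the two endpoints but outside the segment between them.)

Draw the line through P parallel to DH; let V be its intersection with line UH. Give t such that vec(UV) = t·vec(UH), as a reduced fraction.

Work in coordinates with P = (0, 0), U = (1, 0), J = (0, 1), D = (-2, -3).
1. E lies on line DJ with DE:EJ = 3:(-5) ⇒ E = (-5, -9)
2. K is where the line through E parallel to DU meets line UP ⇒ K = (4, 0)
3. W is the midpoint of KE ⇒ W = (-1/2, -9/2)
4. B is where the line through P parallel to JE meets line WJ ⇒ B = (-1/9, -2/9)
5. H lies on line WB with WH:HB = 3:4 ⇒ H = (-1/3, -8/3)
through P parallel to DH: direction (5/3, 1/3); meets UH at V = (10/9, 2/9)
V = U + t·(H−U) with t = -1/12

t = -1/12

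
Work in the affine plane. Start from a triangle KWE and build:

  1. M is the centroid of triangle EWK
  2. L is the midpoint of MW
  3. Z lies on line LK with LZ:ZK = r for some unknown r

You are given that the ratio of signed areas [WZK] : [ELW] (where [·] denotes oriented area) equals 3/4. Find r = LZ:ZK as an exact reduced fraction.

Set K = (0, 0), W = (1, 0), E = (0, 1); any affine frame gives the same invariant.
1. M is the centroid of triangle EWK ⇒ M = (1/3, 1/3)
2. L is the midpoint of MW ⇒ L = (2/3, 1/6)
3. With LZ:ZK = r, write λ = r/(r+1) so Z = L + λ·(K−L); Z is affine-linear in λ
Every point depending on Z is an affine combination of Z and λ-independent points, so each such coordinate is linear in λ; the λ² term in each signed area is a multiple of (K−L)×(K−L) = 0, so 2·[WZK] and 2·[ELW] are each linear in λ. Evaluating at λ=0 and λ=1:
  2·[WZK] = -1/6·λ + 1/6,   2·[ELW] = 1/6
So [WZK]:[ELW] = (-1/6·λ + 1/6) / (1/6). Setting this equal to 3/4:
  -1/6·λ + 1/6 = 3/4·(1/6)  ⇒  λ = 1/4
Then r = λ/(1−λ) = (1/4)/(3/4) = 1/3. Check: with r = 1/3, Z = (1/2, 1/8) and [WZK]:[ELW] = 3/4 as required.

r = 1/3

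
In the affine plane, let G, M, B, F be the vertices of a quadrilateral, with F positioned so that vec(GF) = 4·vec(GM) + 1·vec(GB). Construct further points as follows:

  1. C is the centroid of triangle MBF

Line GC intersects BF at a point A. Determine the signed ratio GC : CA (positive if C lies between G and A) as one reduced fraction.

GC:CA = 2

Choose coordinates G = (0, 0), M = (1, 0), B = (0, 1), F = (4, 1).
1. C is the centroid of triangle MBF ⇒ C = (5/3, 2/3)
line GC meets BF at A = (5/2, 1)
C = G + t·(A−G) with t = 2/3, so GC:CA = 2/3:1/3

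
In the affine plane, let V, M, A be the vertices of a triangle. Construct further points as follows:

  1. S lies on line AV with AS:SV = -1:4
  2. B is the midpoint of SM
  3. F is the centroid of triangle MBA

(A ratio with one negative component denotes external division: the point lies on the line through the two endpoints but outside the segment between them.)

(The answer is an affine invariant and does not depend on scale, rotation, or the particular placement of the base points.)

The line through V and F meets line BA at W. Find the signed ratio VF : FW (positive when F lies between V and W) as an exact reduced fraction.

VF:FW = 8

Assign V = (0, 0), M = (1, 0), A = (0, 1) — the answer is frame-independent, so this choice is without loss of generality.
1. S lies on line AV with AS:SV = -1:4 ⇒ S = (0, 4/3)
2. B is the midpoint of SM ⇒ B = (1/2, 2/3)
3. F is the centroid of triangle MBA ⇒ F = (1/2, 5/9)
line VF meets BA at W = (9/16, 5/8)
F = V + t·(W−V) with t = 8/9, so VF:FW = 8/9:1/9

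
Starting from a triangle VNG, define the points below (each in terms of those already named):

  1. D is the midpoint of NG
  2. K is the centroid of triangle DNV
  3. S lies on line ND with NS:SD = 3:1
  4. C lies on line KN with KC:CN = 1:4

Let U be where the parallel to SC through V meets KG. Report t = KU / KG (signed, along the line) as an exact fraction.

t = 14/17

Work in coordinates with V = (0, 0), N = (1, 0), G = (0, 1).
1. D is the midpoint of NG ⇒ D = (1/2, 1/2)
2. K is the centroid of triangle DNV ⇒ K = (1/2, 1/6)
3. S lies on line ND with NS:SD = 3:1 ⇒ S = (5/8, 3/8)
4. C lies on line KN with KC:CN = 1:4 ⇒ C = (3/5, 2/15)
through V parallel to SC: direction (-1/40, -29/120); meets KG at U = (3/34, 29/34)
U = K + t·(G−K) with t = 14/17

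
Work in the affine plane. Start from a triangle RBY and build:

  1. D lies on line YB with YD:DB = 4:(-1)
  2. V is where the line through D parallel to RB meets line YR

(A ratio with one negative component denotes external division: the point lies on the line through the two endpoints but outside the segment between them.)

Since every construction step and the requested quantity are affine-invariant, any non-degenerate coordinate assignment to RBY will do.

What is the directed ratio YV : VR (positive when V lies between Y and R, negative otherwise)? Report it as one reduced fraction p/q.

Choose coordinates R = (0, 0), B = (1, 0), Y = (0, 1).
1. D lies on line YB with YD:DB = 4:(-1) ⇒ D = (4/3, -1/3)
2. V is where the line through D parallel to RB meets line YR ⇒ V = (0, -1/3)
V = Y + t·(R−Y) with t = 4/3, so YV:VR = t:(1−t) = 4/3:-1/3

YV:VR = -4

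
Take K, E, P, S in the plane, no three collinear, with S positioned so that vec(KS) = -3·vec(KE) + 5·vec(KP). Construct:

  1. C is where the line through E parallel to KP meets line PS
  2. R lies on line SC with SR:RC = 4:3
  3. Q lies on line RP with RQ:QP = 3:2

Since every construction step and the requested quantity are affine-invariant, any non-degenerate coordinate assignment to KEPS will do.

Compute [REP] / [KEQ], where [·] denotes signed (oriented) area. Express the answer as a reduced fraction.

[REP]:[KEQ] = -5/29

Set K = (0, 0), E = (1, 0), P = (0, 1), S = (-3, 5); any affine frame gives the same invariant.
1. C is where the line through E parallel to KP meets line PS ⇒ C = (1, -1/3)
2. R lies on line SC with SR:RC = 4:3 ⇒ R = (-5/7, 41/21)
3. Q lies on line RP with RQ:QP = 3:2 ⇒ Q = (-2/7, 29/21)
2·[REP] = -5/21, 2·[KEQ] = 29/21
[REP]:[KEQ] = -5/21:29/21 = -5/29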